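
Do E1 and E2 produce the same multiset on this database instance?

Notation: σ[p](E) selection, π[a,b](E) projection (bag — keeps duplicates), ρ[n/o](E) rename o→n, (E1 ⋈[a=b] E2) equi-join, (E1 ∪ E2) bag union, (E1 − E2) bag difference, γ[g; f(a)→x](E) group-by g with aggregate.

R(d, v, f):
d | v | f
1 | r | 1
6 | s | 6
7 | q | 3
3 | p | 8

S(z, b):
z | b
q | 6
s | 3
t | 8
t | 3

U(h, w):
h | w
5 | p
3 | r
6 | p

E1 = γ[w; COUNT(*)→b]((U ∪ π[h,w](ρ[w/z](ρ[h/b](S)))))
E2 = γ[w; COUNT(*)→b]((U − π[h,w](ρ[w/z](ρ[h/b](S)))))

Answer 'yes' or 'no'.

E1 row counts bottom-up:
  U → 3
  S → 4
  ρ[h/b](S) → 4
  ρ[w/z](ρ[h/b](S)) → 4
  π[h,w](ρ[w/z](ρ[h/b](S))) → 4
  (U ∪ π[h,w](ρ[w/z](ρ[h/b](S)))) → 7
  γ[w; COUNT(*)→b]((U ∪ π[h,w](ρ[w/z](ρ[h/b](S))))) → 5
E2 row counts bottom-up:
  U → 3
  S → 4
  ρ[h/b](S) → 4
  ρ[w/z](ρ[h/b](S)) → 4
  π[h,w](ρ[w/z](ρ[h/b](S))) → 4
  (U − π[h,w](ρ[w/z](ρ[h/b](S)))) → 3
  γ[w; COUNT(*)→b]((U − π[h,w](ρ[w/z](ρ[h/b](S))))) → 2

E1 result:
w | b
p | 2
q | 1
r | 1
s | 1
t | 2
E2 result:
w | b
p | 2
r | 1
Witness: ('s', 1) appears 1× in E1 but 0× in E2.

no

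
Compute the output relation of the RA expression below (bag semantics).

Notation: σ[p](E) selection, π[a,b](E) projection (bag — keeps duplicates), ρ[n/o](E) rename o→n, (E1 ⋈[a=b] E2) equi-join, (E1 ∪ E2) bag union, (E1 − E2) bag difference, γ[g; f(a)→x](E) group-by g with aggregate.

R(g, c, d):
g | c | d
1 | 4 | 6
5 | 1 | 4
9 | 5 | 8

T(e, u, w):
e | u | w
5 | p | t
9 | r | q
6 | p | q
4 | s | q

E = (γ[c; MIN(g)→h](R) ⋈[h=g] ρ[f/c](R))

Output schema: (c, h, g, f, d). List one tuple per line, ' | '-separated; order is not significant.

Subexpression sizes:
  R → 3
  γ[c; MIN(g)→h](R) → 3
  R → 3
  ρ[f/c](R) → 3
  (γ[c; MIN(g)→h](R) ⋈[h=g] ρ[f/c](R)) → 3

== RESULT ==
c | h | g | f | d
1 | 5 | 5 | 1 | 4
4 | 1 | 1 | 4 | 6
5 | 9 | 9 | 5 | 8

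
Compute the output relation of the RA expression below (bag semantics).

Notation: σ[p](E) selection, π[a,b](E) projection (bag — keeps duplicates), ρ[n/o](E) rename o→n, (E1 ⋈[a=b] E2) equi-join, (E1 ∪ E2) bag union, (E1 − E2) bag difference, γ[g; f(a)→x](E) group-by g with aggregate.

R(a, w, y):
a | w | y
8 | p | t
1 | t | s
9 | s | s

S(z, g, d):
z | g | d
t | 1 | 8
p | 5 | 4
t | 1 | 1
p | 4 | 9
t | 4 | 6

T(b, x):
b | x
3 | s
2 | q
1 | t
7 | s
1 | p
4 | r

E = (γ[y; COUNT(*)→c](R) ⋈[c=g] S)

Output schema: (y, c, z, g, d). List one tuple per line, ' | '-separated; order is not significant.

Subexpression sizes:
  R → 3
  γ[y; COUNT(*)→c](R) → 2
  S → 5
  (γ[y; COUNT(*)→c](R) ⋈[c=g] S) → 2

== RESULT ==
y | c | z | g | d
t | 1 | t | 1 | 1
t | 1 | t | 1 | 8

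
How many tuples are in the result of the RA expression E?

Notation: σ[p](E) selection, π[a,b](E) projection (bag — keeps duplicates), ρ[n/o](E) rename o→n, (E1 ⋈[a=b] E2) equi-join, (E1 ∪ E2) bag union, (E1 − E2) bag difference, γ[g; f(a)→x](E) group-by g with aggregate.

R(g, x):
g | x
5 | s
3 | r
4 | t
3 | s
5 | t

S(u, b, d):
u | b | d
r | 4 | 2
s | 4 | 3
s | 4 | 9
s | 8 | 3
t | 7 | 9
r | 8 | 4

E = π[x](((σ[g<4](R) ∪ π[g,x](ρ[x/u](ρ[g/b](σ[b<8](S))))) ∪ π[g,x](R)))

Per-node cardinality:
  R → 5
  σ[g<4](R) → 2
  S → 6
  σ[b<8](S) → 4
  ρ[g/b](σ[b<8](S)) → 4
  ρ[x/u](ρ[g/b](σ[b<8](S))) → 4
  π[g,x](ρ[x/u](ρ[g/b](σ[b<8](S)))) → 4
  (σ[g<4](R) ∪ π[g,x](ρ[x/u](ρ[g/b](σ[b<8](S))))) → 6
  R → 5
  π[g,x](R) → 5
  ((σ[g<4](R) ∪ π[g,x](ρ[x/u](ρ[g/b](σ[b<8](S))))) ∪ π[g,x](R)) → 11
  π[x](((σ[g<4](R) ∪ π[g,x](ρ[x/u](ρ[g/b](σ[b<8](S))))) ∪ π[g,x](R))) → 11

|E| = 11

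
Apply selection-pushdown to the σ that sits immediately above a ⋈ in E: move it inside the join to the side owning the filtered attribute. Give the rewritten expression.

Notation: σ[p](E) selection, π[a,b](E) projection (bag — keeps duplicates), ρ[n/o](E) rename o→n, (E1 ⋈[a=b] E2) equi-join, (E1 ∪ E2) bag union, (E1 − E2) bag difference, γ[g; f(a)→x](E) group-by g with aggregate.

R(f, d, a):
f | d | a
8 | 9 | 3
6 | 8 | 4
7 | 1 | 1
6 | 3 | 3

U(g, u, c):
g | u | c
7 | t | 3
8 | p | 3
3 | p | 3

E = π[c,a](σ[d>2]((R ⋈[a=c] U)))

σ filters on d, owned by the left side.
E' = π[c,a]((σ[d>2](R) ⋈[a=c] U))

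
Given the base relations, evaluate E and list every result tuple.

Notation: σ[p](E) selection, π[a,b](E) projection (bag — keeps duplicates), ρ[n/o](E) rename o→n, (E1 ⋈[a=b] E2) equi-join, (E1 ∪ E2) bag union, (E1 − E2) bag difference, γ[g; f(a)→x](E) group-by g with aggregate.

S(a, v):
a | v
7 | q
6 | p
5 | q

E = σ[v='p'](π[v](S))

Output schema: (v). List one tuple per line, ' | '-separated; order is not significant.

Stepwise |·|:
  S → 3
  π[v](S) → 3
  σ[v='p'](π[v](S)) → 1

== RESULT ==
v
p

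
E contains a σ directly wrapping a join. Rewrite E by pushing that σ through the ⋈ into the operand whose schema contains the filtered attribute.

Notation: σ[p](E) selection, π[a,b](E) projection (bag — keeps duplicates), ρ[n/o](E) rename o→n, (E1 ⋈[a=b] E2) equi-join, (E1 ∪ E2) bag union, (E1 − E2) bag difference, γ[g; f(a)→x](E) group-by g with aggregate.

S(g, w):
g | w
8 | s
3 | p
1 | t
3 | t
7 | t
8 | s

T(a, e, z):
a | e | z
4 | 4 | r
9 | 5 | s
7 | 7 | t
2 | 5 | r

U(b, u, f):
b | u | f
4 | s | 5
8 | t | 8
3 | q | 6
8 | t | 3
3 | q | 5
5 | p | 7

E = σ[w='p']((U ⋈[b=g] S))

σ filters on w, owned by the right side.
E' = (U ⋈[b=g] σ[w='p'](S))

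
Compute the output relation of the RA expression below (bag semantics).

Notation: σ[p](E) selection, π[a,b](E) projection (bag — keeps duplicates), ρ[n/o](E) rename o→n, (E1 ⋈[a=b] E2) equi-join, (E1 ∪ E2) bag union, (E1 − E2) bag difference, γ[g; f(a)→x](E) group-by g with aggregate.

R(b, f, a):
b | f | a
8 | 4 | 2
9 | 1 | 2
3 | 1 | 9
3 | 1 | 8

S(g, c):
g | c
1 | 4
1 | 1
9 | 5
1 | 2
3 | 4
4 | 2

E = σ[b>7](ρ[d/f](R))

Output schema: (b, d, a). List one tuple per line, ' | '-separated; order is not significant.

Per-node cardinality:
  R → 4
  ρ[d/f](R) → 4
  σ[b>7](ρ[d/f](R)) → 2

== RESULT ==
b | d | a
8 | 4 | 2
9 | 1 | 2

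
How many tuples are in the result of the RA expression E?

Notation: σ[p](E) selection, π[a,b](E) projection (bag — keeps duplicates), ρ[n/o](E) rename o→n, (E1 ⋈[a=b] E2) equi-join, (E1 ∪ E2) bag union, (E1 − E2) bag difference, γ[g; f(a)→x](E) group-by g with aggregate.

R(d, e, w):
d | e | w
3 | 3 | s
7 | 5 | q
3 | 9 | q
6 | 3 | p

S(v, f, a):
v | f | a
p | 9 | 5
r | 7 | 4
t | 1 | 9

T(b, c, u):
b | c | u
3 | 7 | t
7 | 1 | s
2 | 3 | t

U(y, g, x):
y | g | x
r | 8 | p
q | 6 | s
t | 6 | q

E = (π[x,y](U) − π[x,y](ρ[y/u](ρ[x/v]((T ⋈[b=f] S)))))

Stepwise |·|:
  U → 3
  π[x,y](U) → 3
  T → 3
  S → 3
  (T ⋈[b=f] S) → 1
  ρ[x/v]((T ⋈[b=f] S)) → 1
  ρ[y/u](ρ[x/v]((T ⋈[b=f] S))) → 1
  π[x,y](ρ[y/u](ρ[x/v]((T ⋈[b=f] S)))) → 1
  (π[x,y](U) − π[x,y](ρ[y/u](ρ[x/v]((T ⋈[b=f] S))))) → 3

|E| = 3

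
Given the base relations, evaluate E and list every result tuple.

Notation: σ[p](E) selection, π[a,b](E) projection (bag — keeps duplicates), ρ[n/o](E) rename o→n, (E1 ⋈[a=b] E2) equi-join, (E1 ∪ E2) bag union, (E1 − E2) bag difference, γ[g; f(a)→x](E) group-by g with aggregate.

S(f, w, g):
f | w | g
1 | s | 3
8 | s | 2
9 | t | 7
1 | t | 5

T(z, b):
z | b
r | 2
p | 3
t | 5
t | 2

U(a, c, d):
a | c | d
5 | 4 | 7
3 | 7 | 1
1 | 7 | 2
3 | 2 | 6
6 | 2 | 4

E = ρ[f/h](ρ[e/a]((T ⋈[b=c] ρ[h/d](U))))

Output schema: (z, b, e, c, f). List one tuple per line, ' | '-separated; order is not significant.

Row counts bottom-up:
  T → 4
  U → 5
  ρ[h/d](U) → 5
  (T ⋈[b=c] ρ[h/d](U)) → 4
  ρ[e/a]((T ⋈[b=c] ρ[h/d](U))) → 4
  ρ[f/h](ρ[e/a]((T ⋈[b=c] ρ[h/d](U)))) → 4

== RESULT ==
z | b | e | c | f
r | 2 | 3 | 2 | 6
r | 2 | 6 | 2 | 4
t | 2 | 3 | 2 | 6
t | 2 | 6 | 2 | 4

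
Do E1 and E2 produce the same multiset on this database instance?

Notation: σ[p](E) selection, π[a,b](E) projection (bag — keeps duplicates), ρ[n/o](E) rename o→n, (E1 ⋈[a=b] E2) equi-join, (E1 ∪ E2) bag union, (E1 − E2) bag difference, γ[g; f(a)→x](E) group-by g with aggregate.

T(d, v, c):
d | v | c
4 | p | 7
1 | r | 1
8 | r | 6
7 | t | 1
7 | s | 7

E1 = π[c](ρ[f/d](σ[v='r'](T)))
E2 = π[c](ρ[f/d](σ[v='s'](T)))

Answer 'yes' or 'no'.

E1 per-node cardinality:
  T → 5
  σ[v='r'](T) → 2
  ρ[f/d](σ[v='r'](T)) → 2
  π[c](ρ[f/d](σ[v='r'](T))) → 2
E2 per-node cardinality:
  T → 5
  σ[v='s'](T) → 1
  ρ[f/d](σ[v='s'](T)) → 1
  π[c](ρ[f/d](σ[v='s'](T))) → 1

E1 result:
c
1
6
E2 result:
c
7
Witness: (6,) appears 1× in E1 but 0× in E2.

no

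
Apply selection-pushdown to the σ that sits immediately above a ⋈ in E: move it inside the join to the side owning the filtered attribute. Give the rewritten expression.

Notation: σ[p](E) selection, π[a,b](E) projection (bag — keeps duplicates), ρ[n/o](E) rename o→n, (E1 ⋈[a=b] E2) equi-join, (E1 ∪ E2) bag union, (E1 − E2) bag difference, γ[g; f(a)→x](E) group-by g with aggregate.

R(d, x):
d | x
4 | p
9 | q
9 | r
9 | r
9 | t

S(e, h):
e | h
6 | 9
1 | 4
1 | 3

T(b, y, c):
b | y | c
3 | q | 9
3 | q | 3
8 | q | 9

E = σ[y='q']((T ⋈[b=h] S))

σ filters on y, owned by the left side.
E' = (σ[y='q'](T) ⋈[b=h] S)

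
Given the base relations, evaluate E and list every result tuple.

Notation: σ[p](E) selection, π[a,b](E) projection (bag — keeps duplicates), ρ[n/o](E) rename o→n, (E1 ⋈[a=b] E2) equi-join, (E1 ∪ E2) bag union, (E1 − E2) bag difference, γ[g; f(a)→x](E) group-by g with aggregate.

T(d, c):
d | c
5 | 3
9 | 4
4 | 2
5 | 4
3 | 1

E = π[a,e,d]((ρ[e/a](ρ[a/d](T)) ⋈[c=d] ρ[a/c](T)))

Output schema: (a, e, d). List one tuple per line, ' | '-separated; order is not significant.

Row counts bottom-up:
  T → 5
  ρ[a/d](T) → 5
  ρ[e/a](ρ[a/d](T)) → 5
  T → 5
  ρ[a/c](T) → 5
  (ρ[e/a](ρ[a/d](T)) ⋈[c=d] ρ[a/c](T)) → 3
  π[a,e,d]((ρ[e/a](ρ[a/d](T)) ⋈[c=d] ρ[a/c](T))) → 3

== RESULT ==
a | e | d
1 | 5 | 3
2 | 5 | 4
2 | 9 | 4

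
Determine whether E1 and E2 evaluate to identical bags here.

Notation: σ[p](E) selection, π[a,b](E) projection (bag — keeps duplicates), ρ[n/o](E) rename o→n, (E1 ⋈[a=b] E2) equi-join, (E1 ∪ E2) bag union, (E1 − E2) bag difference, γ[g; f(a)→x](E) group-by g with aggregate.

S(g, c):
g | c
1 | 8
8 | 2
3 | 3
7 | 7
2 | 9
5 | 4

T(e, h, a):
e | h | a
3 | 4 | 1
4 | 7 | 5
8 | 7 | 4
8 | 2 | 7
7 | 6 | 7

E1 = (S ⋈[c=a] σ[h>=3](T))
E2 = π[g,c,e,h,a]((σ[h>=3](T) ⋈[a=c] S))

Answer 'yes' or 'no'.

E1 subexpression sizes:
  S → 6
  T → 5
  σ[h>=3](T) → 4
  (S ⋈[c=a] σ[h>=3](T)) → 2
E2 subexpression sizes:
  T → 5
  σ[h>=3](T) → 4
  S → 6
  (σ[h>=3](T) ⋈[a=c] S) → 2
  π[g,c,e,h,a]((σ[h>=3](T) ⋈[a=c] S)) → 2

E1 and E2 produce the same multiset:
g | c | e | h | a
5 | 4 | 8 | 7 | 4
7 | 7 | 7 | 6 | 7

yes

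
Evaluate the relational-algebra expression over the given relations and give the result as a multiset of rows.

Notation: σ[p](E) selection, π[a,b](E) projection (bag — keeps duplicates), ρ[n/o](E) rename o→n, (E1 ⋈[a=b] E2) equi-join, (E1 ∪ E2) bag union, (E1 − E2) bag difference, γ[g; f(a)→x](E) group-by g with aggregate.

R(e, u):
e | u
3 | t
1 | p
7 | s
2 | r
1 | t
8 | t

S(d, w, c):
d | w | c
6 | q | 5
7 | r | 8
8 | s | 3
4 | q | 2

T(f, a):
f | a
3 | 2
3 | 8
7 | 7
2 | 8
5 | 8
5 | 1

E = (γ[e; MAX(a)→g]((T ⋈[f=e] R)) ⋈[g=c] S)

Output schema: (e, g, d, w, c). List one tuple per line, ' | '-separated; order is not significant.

Subexpression sizes:
  T → 6
  R → 6
  (T ⋈[f=e] R) → 4
  γ[e; MAX(a)→g]((T ⋈[f=e] R)) → 3
  S → 4
  (γ[e; MAX(a)→g]((T ⋈[f=e] R)) ⋈[g=c] S) → 2

== RESULT ==
e | g | d | w | c
2 | 8 | 7 | r | 8
3 | 8 | 7 | r | 8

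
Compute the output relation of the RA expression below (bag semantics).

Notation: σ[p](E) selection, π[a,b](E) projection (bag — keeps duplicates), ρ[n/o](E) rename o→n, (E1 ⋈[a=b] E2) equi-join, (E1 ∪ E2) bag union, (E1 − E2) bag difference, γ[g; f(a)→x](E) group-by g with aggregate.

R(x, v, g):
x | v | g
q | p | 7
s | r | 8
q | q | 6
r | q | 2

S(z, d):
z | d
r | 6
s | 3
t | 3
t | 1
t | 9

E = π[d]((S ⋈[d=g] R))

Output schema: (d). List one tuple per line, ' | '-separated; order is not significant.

Subexpression sizes:
  S → 5
  R → 4
  (S ⋈[d=g] R) → 1
  π[d]((S ⋈[d=g] R)) → 1

== RESULT ==
d
6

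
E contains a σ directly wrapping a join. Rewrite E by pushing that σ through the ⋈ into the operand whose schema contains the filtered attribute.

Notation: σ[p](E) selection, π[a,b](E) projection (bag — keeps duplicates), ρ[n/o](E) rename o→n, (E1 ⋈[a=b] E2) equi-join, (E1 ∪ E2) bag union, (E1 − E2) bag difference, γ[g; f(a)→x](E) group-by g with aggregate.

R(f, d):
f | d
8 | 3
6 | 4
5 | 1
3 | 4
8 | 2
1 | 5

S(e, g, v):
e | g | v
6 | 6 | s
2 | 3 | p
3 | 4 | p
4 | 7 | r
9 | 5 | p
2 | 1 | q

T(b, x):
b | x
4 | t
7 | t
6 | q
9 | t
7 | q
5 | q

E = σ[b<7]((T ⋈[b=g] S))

σ filters on b, owned by the left side.
E' = (σ[b<7](T) ⋈[b=g] S)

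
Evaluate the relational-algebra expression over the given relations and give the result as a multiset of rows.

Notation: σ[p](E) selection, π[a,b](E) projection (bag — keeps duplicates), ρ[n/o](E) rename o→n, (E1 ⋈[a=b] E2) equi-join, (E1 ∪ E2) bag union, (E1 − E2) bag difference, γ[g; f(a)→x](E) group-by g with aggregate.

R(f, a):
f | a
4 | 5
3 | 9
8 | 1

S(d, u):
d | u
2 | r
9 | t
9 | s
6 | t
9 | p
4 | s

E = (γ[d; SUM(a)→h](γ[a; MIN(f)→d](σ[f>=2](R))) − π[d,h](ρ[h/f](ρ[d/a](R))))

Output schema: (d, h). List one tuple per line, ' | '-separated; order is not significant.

Stepwise |·|:
  R → 3
  σ[f>=2](R) → 3
  γ[a; MIN(f)→d](σ[f>=2](R)) → 3
  γ[d; SUM(a)→h](γ[a; MIN(f)→d](σ[f>=2](R))) → 3
  R → 3
  ρ[d/a](R) → 3
  ρ[h/f](ρ[d/a](R)) → 3
  π[d,h](ρ[h/f](ρ[d/a](R))) → 3
  (γ[d; SUM(a)→h](γ[a; MIN(f)→d](σ[f>=2](R))) − π[d,h](ρ[h/f](ρ[d/a](R)))) → 3

== RESULT ==
d | h
3 | 9
4 | 5
8 | 1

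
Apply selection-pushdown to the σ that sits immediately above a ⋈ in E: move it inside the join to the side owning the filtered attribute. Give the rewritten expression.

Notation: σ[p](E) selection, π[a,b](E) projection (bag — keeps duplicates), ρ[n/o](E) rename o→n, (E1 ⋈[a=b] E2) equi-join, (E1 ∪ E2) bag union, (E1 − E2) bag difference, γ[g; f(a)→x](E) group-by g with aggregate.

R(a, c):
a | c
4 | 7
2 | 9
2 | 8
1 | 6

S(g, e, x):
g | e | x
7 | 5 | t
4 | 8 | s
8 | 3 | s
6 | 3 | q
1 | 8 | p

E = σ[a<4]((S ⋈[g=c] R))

σ filters on a, owned by the right side.
E' = (S ⋈[g=c] σ[a<4](R))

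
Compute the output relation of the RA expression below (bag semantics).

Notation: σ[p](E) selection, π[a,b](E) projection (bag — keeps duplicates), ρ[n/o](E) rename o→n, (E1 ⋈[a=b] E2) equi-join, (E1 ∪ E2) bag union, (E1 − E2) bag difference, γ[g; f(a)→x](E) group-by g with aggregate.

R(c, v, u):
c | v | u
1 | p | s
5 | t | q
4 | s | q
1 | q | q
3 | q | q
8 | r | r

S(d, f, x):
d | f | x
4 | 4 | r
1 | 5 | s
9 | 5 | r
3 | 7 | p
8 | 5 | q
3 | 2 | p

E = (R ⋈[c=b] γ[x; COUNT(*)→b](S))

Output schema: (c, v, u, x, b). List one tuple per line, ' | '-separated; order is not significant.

Stepwise |·|:
  R → 6
  S → 6
  γ[x; COUNT(*)→b](S) → 4
  (R ⋈[c=b] γ[x; COUNT(*)→b](S)) → 4

== RESULT ==
c | v | u | x | b
1 | p | s | q | 1
1 | p | s | s | 1
1 | q | q | q | 1
1 | q | q | s | 1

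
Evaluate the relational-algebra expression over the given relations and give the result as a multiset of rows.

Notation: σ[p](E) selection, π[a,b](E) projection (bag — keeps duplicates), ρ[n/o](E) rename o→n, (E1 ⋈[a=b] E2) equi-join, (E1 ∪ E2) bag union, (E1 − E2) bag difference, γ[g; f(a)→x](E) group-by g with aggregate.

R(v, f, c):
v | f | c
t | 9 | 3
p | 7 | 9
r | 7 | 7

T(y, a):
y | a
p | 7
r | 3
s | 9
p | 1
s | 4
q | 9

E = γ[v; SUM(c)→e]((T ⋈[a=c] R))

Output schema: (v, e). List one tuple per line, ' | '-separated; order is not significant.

Per-node cardinality:
  T → 6
  R → 3
  (T ⋈[a=c] R) → 4
  γ[v; SUM(c)→e]((T ⋈[a=c] R)) → 3

== RESULT ==
v | e
p | 18
r | 7
t | 3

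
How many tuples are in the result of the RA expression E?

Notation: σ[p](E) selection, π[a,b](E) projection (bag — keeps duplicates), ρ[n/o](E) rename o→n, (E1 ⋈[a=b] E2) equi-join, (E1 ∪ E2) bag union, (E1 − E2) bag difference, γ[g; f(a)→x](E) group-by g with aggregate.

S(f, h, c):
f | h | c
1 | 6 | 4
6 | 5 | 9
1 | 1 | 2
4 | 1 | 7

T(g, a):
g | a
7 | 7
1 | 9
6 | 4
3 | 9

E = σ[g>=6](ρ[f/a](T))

Per-node cardinality:
  T → 4
  ρ[f/a](T) → 4
  σ[g>=6](ρ[f/a](T)) → 2

|E| = 2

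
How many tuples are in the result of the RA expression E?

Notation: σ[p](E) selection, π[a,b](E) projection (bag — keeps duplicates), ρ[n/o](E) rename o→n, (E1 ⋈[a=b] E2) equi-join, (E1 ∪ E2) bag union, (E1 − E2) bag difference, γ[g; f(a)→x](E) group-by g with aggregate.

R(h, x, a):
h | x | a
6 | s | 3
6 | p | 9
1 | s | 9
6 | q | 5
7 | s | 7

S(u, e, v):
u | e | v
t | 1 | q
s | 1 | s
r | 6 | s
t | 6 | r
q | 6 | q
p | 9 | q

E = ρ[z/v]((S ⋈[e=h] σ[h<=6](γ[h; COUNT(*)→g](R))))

Subexpression sizes:
  S → 6
  R → 5
  γ[h; COUNT(*)→g](R) → 3
  σ[h<=6](γ[h; COUNT(*)→g](R)) → 2
  (S ⋈[e=h] σ[h<=6](γ[h; COUNT(*)→g](R))) → 5
  ρ[z/v]((S ⋈[e=h] σ[h<=6](γ[h; COUNT(*)→g](R)))) → 5

|E| = 5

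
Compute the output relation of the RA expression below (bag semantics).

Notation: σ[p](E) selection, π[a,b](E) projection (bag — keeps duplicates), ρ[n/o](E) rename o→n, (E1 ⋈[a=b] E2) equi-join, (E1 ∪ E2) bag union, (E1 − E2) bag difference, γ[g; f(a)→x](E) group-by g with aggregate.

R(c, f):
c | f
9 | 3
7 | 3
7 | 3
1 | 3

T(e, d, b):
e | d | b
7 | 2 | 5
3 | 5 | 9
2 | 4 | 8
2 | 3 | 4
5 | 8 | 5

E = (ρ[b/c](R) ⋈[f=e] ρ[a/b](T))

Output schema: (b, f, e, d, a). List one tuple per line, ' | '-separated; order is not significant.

Row counts bottom-up:
  R → 4
  ρ[b/c](R) → 4
  T → 5
  ρ[a/b](T) → 5
  (ρ[b/c](R) ⋈[f=e] ρ[a/b](T)) → 4

== RESULT ==
b | f | e | d | a
1 | 3 | 3 | 5 | 9
7 | 3 | 3 | 5 | 9
7 | 3 | 3 | 5 | 9
9 | 3 | 3 | 5 | 9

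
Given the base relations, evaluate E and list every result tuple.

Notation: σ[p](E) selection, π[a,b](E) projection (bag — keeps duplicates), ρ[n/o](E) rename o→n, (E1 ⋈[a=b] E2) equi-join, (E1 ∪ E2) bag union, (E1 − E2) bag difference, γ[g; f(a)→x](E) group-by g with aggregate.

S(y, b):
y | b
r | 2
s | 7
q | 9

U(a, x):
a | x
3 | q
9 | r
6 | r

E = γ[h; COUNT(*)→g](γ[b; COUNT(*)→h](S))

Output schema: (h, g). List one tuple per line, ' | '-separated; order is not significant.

Per-node cardinality:
  S → 3
  γ[b; COUNT(*)→h](S) → 3
  γ[h; COUNT(*)→g](γ[b; COUNT(*)→h](S)) → 1

== RESULT ==
h | g
1 | 3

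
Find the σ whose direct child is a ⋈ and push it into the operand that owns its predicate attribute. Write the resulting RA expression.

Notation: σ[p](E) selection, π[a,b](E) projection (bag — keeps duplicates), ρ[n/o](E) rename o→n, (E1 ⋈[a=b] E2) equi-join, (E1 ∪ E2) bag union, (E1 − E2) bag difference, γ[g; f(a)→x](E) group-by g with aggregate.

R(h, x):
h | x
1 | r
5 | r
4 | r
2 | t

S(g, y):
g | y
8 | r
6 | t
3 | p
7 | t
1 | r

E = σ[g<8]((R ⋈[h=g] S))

σ filters on g, owned by the right side.
E' = (R ⋈[h=g] σ[g<8](S))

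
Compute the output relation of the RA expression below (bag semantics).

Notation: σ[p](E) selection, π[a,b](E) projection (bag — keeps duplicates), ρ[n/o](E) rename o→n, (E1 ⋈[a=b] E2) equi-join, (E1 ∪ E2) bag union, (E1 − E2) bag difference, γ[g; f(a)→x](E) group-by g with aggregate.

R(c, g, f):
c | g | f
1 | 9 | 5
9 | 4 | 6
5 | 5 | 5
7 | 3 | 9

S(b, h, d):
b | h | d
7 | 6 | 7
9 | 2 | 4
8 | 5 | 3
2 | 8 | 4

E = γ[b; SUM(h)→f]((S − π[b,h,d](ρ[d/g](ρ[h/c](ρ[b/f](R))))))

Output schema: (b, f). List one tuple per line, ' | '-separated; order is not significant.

Subexpression sizes:
  S → 4
  R → 4
  ρ[b/f](R) → 4
  ρ[h/c](ρ[b/f](R)) → 4
  ρ[d/g](ρ[h/c](ρ[b/f](R))) → 4
  π[b,h,d](ρ[d/g](ρ[h/c](ρ[b/f](R)))) → 4
  (S − π[b,h,d](ρ[d/g](ρ[h/c](ρ[b/f](R))))) → 4
  γ[b; SUM(h)→f]((S − π[b,h,d](ρ[d/g](ρ[h/c](ρ[b/f](R)))))) → 4

== RESULT ==
b | f
2 | 8
7 | 6
8 | 5
9 | 2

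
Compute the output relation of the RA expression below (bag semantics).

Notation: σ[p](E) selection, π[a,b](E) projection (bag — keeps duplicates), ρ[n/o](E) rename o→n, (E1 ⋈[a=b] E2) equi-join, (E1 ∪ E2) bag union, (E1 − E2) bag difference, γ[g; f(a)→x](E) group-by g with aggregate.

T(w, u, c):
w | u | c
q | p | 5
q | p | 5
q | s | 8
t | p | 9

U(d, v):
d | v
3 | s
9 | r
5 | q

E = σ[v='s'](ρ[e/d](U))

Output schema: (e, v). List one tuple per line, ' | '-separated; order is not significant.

Subexpression sizes:
  U → 3
  ρ[e/d](U) → 3
  σ[v='s'](ρ[e/d](U)) → 1

== RESULT ==
e | v
3 | s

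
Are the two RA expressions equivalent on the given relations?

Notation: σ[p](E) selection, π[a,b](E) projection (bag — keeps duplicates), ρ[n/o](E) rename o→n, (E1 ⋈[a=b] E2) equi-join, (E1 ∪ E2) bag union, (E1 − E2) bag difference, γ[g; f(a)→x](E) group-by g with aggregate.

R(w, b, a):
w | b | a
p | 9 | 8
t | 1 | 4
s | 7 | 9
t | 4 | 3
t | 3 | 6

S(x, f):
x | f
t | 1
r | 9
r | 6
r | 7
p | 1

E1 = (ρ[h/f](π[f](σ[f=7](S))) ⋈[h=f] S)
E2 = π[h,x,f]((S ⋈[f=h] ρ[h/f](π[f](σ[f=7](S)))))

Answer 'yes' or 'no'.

E1 subexpression sizes:
  S → 5
  σ[f=7](S) → 1
  π[f](σ[f=7](S)) → 1
  ρ[h/f](π[f](σ[f=7](S))) → 1
  S → 5
  (ρ[h/f](π[f](σ[f=7](S))) ⋈[h=f] S) → 1
E2 subexpression sizes:
  S → 5
  S → 5
  σ[f=7](S) → 1
  π[f](σ[f=7](S)) → 1
  ρ[h/f](π[f](σ[f=7](S))) → 1
  (S ⋈[f=h] ρ[h/f](π[f](σ[f=7](S)))) → 1
  π[h,x,f]((S ⋈[f=h] ρ[h/f](π[f](σ[f=7](S))))) → 1

E1 and E2 produce the same multiset:
h | x | f
7 | r | 7

yes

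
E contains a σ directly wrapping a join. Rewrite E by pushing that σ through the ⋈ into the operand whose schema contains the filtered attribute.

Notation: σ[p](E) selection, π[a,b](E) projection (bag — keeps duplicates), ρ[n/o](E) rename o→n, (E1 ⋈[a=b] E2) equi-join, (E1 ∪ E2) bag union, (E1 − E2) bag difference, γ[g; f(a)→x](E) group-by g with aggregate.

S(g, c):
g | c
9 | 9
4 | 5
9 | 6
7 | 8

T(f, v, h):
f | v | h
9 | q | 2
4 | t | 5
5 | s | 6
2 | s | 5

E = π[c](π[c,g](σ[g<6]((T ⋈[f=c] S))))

σ filters on g, owned by the right side.
E' = π[c](π[c,g]((T ⋈[f=c] σ[g<6](S))))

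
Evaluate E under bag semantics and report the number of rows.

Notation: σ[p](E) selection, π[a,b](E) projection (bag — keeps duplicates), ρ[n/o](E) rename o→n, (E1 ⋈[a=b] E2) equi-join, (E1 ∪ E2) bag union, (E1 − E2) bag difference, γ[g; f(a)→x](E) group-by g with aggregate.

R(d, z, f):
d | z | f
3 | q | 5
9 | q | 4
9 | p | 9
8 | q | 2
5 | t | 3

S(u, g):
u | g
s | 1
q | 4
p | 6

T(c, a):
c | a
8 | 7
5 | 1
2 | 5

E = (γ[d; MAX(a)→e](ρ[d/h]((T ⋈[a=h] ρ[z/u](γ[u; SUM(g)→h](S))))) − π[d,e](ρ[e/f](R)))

Subexpression sizes:
  T → 3
  S → 3
  γ[u; SUM(g)→h](S) → 3
  ρ[z/u](γ[u; SUM(g)→h](S)) → 3
  (T ⋈[a=h] ρ[z/u](γ[u; SUM(g)→h](S))) → 1
  ρ[d/h]((T ⋈[a=h] ρ[z/u](γ[u; SUM(g)→h](S)))) → 1
  γ[d; MAX(a)→e](ρ[d/h]((T ⋈[a=h] ρ[z/u](γ[u; SUM(g)→h](S))))) → 1
  R → 5
  ρ[e/f](R) → 5
  π[d,e](ρ[e/f](R)) → 5
  (γ[d; MAX(a)→e](ρ[d/h]((T ⋈[a=h] ρ[z/u](γ[u; SUM(g)→h](S))))) − π[d,e](ρ[e/f](R))) → 1

|E| = 1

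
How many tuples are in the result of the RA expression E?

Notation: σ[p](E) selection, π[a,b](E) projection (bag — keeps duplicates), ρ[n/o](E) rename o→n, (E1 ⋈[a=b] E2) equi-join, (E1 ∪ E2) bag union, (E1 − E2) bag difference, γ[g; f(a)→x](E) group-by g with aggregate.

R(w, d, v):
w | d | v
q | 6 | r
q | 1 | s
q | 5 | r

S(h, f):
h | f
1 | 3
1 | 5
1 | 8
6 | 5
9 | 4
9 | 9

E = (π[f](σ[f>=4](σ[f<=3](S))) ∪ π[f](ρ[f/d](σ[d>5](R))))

Stepwise |·|:
  S → 6
  σ[f<=3](S) → 1
  σ[f>=4](σ[f<=3](S)) → 0
  π[f](σ[f>=4](σ[f<=3](S))) → 0
  R → 3
  σ[d>5](R) → 1
  ρ[f/d](σ[d>5](R)) → 1
  π[f](ρ[f/d](σ[d>5](R))) → 1
  (π[f](σ[f>=4](σ[f<=3](S))) ∪ π[f](ρ[f/d](σ[d>5](R)))) → 1

|E| = 1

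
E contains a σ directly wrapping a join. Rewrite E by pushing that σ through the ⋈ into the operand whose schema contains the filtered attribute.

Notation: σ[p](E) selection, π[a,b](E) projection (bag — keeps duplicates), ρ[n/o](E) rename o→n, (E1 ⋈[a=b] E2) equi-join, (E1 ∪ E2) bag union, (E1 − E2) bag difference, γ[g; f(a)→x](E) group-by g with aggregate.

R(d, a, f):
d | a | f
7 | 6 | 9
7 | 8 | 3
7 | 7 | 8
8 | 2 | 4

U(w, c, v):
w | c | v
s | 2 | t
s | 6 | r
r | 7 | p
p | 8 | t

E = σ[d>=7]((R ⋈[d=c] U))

σ filters on d, owned by the left side.
E' = (σ[d>=7](R) ⋈[d=c] U)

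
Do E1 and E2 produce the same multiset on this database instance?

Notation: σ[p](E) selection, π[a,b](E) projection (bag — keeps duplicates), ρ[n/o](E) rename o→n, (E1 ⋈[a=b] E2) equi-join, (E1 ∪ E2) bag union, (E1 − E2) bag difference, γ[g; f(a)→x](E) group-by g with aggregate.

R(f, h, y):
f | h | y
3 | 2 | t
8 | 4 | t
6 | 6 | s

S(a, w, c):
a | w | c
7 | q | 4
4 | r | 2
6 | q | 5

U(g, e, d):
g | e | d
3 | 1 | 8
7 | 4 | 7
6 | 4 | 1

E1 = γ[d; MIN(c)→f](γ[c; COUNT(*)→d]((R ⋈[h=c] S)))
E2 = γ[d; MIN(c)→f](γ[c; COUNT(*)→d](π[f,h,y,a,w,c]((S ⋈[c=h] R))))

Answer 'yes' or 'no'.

E1 subexpression sizes:
  R → 3
  S → 3
  (R ⋈[h=c] S) → 2
  γ[c; COUNT(*)→d]((R ⋈[h=c] S)) → 2
  γ[d; MIN(c)→f](γ[c; COUNT(*)→d]((R ⋈[h=c] S))) → 1
E2 subexpression sizes:
  S → 3
  R → 3
  (S ⋈[c=h] R) → 2
  π[f,h,y,a,w,c]((S ⋈[c=h] R)) → 2
  γ[c; COUNT(*)→d](π[f,h,y,a,w,c]((S ⋈[c=h] R))) → 2
  γ[d; MIN(c)→f](γ[c; COUNT(*)→d](π[f,h,y,a,w,c]((S ⋈[c=h] R)))) → 1

E1 and E2 produce the same multiset:
d | f
1 | 2

yes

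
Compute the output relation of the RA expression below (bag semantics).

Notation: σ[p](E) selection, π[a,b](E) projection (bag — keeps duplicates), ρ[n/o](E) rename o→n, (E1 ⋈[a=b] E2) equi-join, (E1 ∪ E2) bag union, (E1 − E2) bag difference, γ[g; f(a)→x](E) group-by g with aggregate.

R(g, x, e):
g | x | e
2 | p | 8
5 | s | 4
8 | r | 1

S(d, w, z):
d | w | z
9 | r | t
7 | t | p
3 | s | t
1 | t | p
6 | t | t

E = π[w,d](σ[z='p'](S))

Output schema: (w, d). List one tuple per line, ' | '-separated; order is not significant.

Row counts bottom-up:
  S → 5
  σ[z='p'](S) → 2
  π[w,d](σ[z='p'](S)) → 2

== RESULT ==
w | d
t | 1
t | 7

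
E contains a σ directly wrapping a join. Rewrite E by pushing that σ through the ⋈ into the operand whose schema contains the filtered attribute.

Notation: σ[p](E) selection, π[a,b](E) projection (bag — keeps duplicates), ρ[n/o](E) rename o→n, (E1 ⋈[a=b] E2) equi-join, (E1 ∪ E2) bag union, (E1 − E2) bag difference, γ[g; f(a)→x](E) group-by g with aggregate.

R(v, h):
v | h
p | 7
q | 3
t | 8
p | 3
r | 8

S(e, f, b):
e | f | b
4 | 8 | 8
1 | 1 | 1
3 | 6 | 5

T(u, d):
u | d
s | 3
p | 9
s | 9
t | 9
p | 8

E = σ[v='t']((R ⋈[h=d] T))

σ filters on v, owned by the left side.
E' = (σ[v='t'](R) ⋈[h=d] T)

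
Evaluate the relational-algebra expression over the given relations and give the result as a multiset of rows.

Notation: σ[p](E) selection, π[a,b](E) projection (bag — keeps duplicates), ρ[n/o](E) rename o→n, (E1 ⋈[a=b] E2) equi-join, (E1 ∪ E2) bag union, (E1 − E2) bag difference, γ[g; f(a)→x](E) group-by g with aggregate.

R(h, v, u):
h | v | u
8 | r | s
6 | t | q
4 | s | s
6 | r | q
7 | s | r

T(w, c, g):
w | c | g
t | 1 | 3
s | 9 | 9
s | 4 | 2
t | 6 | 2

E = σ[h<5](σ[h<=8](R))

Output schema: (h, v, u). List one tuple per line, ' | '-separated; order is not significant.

Stepwise |·|:
  R → 5
  σ[h<=8](R) → 5
  σ[h<5](σ[h<=8](R)) → 1

== RESULT ==
h | v | u
4 | s | s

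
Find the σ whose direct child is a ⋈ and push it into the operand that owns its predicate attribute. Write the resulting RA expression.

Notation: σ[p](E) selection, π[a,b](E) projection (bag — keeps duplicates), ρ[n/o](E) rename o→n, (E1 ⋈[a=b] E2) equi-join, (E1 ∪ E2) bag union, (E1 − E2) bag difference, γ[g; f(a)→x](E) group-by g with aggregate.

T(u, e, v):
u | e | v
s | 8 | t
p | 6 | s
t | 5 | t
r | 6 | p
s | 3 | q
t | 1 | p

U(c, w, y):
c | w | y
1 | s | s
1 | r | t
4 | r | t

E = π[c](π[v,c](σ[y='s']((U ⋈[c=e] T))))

σ filters on y, owned by the left side.
E' = π[c](π[v,c]((σ[y='s'](U) ⋈[c=e] T)))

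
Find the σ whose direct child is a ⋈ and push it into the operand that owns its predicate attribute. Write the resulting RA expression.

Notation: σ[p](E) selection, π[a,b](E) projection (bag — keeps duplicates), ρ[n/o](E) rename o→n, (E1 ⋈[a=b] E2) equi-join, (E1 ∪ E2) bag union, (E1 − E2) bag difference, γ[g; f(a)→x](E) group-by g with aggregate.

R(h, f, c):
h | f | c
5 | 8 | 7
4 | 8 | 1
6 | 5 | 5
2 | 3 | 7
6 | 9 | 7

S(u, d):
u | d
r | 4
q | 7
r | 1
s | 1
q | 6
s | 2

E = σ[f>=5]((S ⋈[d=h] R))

σ filters on f, owned by the right side.
E' = (S ⋈[d=h] σ[f>=5](R))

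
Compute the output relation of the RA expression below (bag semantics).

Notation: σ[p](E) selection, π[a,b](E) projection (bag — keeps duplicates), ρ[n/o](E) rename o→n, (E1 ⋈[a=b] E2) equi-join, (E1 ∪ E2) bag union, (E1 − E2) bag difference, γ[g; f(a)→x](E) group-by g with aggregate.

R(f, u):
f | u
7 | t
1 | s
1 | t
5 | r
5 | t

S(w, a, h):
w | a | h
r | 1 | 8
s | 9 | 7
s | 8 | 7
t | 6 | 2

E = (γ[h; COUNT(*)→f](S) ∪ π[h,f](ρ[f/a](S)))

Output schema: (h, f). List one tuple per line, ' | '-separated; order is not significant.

Subexpression sizes:
  S → 4
  γ[h; COUNT(*)→f](S) → 3
  S → 4
  ρ[f/a](S) → 4
  π[h,f](ρ[f/a](S)) → 4
  (γ[h; COUNT(*)→f](S) ∪ π[h,f](ρ[f/a](S))) → 7

== RESULT ==
h | f
2 | 1
2 | 6
7 | 2
7 | 8
7 | 9
8 | 1
8 | 1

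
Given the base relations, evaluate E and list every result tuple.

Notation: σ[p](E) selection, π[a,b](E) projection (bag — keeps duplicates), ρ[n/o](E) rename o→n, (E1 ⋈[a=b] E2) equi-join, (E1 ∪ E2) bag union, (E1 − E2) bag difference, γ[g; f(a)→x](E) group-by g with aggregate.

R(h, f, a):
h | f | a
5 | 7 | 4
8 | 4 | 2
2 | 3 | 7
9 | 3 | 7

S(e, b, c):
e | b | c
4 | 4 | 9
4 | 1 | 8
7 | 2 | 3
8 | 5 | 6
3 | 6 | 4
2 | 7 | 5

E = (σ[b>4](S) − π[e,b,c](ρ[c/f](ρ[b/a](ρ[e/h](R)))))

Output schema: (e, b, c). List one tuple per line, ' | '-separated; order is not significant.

Stepwise |·|:
  S → 6
  σ[b>4](S) → 3
  R → 4
  ρ[e/h](R) → 4
  ρ[b/a](ρ[e/h](R)) → 4
  ρ[c/f](ρ[b/a](ρ[e/h](R))) → 4
  π[e,b,c](ρ[c/f](ρ[b/a](ρ[e/h](R)))) → 4
  (σ[b>4](S) − π[e,b,c](ρ[c/f](ρ[b/a](ρ[e/h](R))))) → 3

== RESULT ==
e | b | c
2 | 7 | 5
3 | 6 | 4
8 | 5 | 6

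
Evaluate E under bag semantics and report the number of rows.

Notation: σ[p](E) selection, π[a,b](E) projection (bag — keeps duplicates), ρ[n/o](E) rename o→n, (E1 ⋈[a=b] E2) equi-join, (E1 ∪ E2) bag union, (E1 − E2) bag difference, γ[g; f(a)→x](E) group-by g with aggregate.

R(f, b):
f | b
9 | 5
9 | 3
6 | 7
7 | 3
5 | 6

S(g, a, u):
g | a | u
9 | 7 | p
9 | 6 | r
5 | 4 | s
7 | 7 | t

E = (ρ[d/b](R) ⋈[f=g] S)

Per-node cardinality:
  R → 5
  ρ[d/b](R) → 5
  S → 4
  (ρ[d/b](R) ⋈[f=g] S) → 6

|E| = 6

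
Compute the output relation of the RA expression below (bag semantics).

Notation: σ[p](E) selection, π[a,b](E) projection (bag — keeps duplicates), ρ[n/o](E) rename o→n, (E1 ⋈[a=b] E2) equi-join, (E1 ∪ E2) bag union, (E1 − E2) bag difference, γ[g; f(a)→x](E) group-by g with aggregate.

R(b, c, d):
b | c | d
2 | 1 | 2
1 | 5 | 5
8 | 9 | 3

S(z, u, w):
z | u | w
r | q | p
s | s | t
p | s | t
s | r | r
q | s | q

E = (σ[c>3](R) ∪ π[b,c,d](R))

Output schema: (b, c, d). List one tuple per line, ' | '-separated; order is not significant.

Subexpression sizes:
  R → 3
  σ[c>3](R) → 2
  R → 3
  π[b,c,d](R) → 3
  (σ[c>3](R) ∪ π[b,c,d](R)) → 5

== RESULT ==
b | c | d
1 | 5 | 5
1 | 5 | 5
2 | 1 | 2
8 | 9 | 3
8 | 9 | 3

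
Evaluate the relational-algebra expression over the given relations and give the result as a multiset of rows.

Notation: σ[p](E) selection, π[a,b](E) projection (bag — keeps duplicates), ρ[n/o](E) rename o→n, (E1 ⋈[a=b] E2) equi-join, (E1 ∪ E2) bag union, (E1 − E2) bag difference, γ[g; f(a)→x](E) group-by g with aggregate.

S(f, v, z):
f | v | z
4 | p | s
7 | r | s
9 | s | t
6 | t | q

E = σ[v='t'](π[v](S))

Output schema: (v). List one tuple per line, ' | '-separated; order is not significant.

Per-node cardinality:
  S → 4
  π[v](S) → 4
  σ[v='t'](π[v](S)) → 1

== RESULT ==
v
t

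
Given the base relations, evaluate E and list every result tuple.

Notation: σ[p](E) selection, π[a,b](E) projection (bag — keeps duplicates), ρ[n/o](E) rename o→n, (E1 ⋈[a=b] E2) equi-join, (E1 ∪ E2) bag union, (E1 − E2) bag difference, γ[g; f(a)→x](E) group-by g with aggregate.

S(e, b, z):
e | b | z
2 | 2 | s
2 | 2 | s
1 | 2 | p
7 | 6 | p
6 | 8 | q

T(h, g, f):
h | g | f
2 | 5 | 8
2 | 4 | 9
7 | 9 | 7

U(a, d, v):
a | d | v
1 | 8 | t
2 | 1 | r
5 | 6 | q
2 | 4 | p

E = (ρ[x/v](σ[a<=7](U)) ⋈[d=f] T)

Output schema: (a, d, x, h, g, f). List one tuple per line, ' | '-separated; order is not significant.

Subexpression sizes:
  U → 4
  σ[a<=7](U) → 4
  ρ[x/v](σ[a<=7](U)) → 4
  T → 3
  (ρ[x/v](σ[a<=7](U)) ⋈[d=f] T) → 1

== RESULT ==
a | d | x | h | g | f
1 | 8 | t | 2 | 5 | 8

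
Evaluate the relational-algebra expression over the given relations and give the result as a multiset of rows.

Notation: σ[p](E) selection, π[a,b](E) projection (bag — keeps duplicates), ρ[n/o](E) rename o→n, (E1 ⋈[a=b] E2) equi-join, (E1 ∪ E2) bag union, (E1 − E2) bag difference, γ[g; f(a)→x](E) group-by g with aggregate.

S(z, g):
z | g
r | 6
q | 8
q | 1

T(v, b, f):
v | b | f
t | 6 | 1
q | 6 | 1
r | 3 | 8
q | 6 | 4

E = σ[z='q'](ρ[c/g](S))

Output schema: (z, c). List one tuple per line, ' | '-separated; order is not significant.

Per-node cardinality:
  S → 3
  ρ[c/g](S) → 3
  σ[z='q'](ρ[c/g](S)) → 2

== RESULT ==
z | c
q | 1
q | 8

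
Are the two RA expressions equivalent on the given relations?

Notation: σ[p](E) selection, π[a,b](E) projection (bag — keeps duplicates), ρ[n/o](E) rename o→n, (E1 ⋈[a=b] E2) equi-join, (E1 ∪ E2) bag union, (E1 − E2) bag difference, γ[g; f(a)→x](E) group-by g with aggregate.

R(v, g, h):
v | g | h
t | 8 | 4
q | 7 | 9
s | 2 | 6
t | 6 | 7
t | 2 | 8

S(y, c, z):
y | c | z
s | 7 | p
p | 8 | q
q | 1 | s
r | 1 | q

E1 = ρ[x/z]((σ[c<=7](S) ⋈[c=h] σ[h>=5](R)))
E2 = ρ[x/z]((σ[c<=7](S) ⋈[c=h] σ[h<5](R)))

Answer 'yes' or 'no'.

E1 subexpression sizes:
  S → 4
  σ[c<=7](S) → 3
  R → 5
  σ[h>=5](R) → 4
  (σ[c<=7](S) ⋈[c=h] σ[h>=5](R)) → 1
  ρ[x/z]((σ[c<=7](S) ⋈[c=h] σ[h>=5](R))) → 1
E2 subexpression sizes:
  S → 4
  σ[c<=7](S) → 3
  R → 5
  σ[h<5](R) → 1
  (σ[c<=7](S) ⋈[c=h] σ[h<5](R)) → 0
  ρ[x/z]((σ[c<=7](S) ⋈[c=h] σ[h<5](R))) → 0

E1 result:
y | c | x | v | g | h
s | 7 | p | t | 6 | 7
E2 result:
y | c | x | v | g | h
(0 rows)
Witness: ('s', 7, 'p', 't', 6, 7) appears 1× in E1 but 0× in E2.

no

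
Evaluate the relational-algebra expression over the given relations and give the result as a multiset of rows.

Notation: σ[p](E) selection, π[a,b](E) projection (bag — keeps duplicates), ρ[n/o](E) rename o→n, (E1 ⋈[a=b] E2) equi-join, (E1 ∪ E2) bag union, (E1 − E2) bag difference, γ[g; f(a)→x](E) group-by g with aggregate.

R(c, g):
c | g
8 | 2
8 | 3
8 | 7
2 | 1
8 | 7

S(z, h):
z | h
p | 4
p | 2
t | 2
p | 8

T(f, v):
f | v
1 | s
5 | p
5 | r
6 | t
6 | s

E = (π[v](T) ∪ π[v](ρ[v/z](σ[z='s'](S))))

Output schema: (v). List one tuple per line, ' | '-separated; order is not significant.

Subexpression sizes:
  T → 5
  π[v](T) → 5
  S → 4
  σ[z='s'](S) → 0
  ρ[v/z](σ[z='s'](S)) → 0
  π[v](ρ[v/z](σ[z='s'](S))) → 0
  (π[v](T) ∪ π[v](ρ[v/z](σ[z='s'](S)))) → 5

== RESULT ==
v
p
r
s
s
t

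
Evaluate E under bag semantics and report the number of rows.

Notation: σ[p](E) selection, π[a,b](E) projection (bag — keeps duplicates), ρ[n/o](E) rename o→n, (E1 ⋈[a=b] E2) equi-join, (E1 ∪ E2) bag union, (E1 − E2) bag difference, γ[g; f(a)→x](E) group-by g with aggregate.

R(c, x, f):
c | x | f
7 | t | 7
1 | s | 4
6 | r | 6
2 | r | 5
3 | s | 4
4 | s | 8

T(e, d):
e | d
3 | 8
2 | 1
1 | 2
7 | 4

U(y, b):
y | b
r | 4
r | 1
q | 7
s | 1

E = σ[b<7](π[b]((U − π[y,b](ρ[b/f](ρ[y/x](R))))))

Row counts bottom-up:
  U → 4
  R → 6
  ρ[y/x](R) → 6
  ρ[b/f](ρ[y/x](R)) → 6
  π[y,b](ρ[b/f](ρ[y/x](R))) → 6
  (U − π[y,b](ρ[b/f](ρ[y/x](R)))) → 4
  π[b]((U − π[y,b](ρ[b/f](ρ[y/x](R))))) → 4
  σ[b<7](π[b]((U − π[y,b](ρ[b/f](ρ[y/x](R)))))) → 3

|E| = 3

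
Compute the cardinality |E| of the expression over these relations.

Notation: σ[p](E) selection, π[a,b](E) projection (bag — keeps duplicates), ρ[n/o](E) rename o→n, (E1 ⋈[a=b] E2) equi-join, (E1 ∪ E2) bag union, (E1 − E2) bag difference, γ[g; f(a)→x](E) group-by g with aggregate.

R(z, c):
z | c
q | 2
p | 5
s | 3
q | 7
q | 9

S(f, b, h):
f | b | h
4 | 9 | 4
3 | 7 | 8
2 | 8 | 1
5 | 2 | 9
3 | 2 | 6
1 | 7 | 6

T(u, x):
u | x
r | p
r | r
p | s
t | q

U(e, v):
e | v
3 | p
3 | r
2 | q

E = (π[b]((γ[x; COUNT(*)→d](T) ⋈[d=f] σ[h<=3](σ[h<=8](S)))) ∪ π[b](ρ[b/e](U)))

Stepwise |·|:
  T → 4
  γ[x; COUNT(*)→d](T) → 4
  S → 6
  σ[h<=8](S) → 5
  σ[h<=3](σ[h<=8](S)) → 1
  (γ[x; COUNT(*)→d](T) ⋈[d=f] σ[h<=3](σ[h<=8](S))) → 0
  π[b]((γ[x; COUNT(*)→d](T) ⋈[d=f] σ[h<=3](σ[h<=8](S)))) → 0
  U → 3
  ρ[b/e](U) → 3
  π[b](ρ[b/e](U)) → 3
  (π[b]((γ[x; COUNT(*)→d](T) ⋈[d=f] σ[h<=3](σ[h<=8](S)))) ∪ π[b](ρ[b/e](U))) → 3

|E| = 3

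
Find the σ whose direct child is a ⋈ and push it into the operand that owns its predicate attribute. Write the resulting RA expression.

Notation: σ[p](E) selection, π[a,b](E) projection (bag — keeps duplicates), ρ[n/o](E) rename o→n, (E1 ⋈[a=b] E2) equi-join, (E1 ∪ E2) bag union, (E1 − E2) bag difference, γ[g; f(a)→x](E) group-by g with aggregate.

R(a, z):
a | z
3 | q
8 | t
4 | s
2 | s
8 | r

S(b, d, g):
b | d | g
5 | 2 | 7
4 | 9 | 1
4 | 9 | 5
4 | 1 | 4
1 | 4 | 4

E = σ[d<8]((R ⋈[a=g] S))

σ filters on d, owned by the right side.
E' = (R ⋈[a=g] σ[d<8](S))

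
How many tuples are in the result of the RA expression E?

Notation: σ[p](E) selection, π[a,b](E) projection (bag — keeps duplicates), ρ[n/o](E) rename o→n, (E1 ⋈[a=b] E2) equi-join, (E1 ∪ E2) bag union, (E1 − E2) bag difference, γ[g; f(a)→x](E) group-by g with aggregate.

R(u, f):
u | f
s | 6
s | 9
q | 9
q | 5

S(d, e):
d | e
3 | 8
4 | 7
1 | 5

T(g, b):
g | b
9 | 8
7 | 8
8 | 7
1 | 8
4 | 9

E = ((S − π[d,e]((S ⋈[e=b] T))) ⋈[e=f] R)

Subexpression sizes:
  S → 3
  S → 3
  T → 5
  (S ⋈[e=b] T) → 4
  π[d,e]((S ⋈[e=b] T)) → 4
  (S − π[d,e]((S ⋈[e=b] T))) → 1
  R → 4
  ((S − π[d,e]((S ⋈[e=b] T))) ⋈[e=f] R) → 1

|E| = 1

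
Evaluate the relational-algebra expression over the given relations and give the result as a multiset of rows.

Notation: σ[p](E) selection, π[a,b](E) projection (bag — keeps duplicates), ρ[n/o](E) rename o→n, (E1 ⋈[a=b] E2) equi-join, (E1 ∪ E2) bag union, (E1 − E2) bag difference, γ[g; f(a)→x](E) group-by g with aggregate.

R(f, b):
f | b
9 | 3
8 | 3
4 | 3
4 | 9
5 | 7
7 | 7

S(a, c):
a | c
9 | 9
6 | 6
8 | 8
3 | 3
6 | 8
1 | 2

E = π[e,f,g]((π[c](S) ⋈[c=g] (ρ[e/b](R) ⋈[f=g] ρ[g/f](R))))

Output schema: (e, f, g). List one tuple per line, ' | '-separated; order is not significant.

Stepwise |·|:
  S → 6
  π[c](S) → 6
  R → 6
  ρ[e/b](R) → 6
  R → 6
  ρ[g/f](R) → 6
  (ρ[e/b](R) ⋈[f=g] ρ[g/f](R)) → 8
  (π[c](S) ⋈[c=g] (ρ[e/b](R) ⋈[f=g] ρ[g/f](R))) → 3
  π[e,f,g]((π[c](S) ⋈[c=g] (ρ[e/b](R) ⋈[f=g] ρ[g/f](R)))) → 3

== RESULT ==
e | f | g
3 | 8 | 8
3 | 8 | 8
3 | 9 | 9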